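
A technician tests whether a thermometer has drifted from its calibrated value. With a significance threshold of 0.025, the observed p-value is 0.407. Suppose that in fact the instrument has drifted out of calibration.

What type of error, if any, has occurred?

The conventional null hypothesis is that the instrument is correctly calibrated.
Since p = 0.407 ≥ α = 0.025, H₀ is not rejected.
H₀ is false (actually the instrument has drifted out of calibration).
Failing to reject a false H₀ is a Type II error.

Type II error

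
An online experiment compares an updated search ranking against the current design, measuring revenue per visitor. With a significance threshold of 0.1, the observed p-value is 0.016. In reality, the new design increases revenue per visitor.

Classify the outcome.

The conventional null hypothesis is that the new design has no effect on revenue per visitor.
Since p = 0.016 < α = 0.1, H₀ is rejected.
H₀ is false (actually the new design increases revenue per visitor).
The decision matches the true state — no error.

Neither — the decision is correct.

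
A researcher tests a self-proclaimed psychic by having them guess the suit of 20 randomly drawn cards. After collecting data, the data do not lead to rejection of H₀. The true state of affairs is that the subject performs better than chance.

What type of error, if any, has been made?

Type II error

The conventional null hypothesis here is that the subject is guessing at random (p = 1/4).
H₀ was not rejected, but H₀ is actually false.
Failing to reject a false null hypothesis is a Type II error (false negative).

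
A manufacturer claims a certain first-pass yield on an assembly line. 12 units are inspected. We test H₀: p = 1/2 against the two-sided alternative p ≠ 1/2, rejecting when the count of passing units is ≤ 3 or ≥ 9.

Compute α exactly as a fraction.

α = P(Y ≤ 3 or Y ≥ 9 | p = 1/2), Y ~ Binomial(12, 1/2).
The two tails are symmetric, so α = 2·(1 + 12 + 66 + 220)/2^12 = 598/4096 = 299/2048.

299/2048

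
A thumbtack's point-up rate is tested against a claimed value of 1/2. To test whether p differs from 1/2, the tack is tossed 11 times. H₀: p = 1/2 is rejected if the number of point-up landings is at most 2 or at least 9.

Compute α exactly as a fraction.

Under H₀, S ~ Binomial(11, 1/2); α is the probability of landing in either tail, P(S ≤ 2) + P(S ≥ 9).
By symmetry, α = 2·P(S ≤ 2) = 2·(1 + 11 + 55)/2048 = 134/2048 = 67/1024.

67/1024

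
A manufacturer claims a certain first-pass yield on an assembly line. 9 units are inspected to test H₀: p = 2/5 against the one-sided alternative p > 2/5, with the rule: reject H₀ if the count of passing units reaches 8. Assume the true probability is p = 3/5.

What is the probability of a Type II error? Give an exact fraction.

A Type II error is failing to reject when Ha holds: with p = 3/5, β = P(X ≤ 7).
Adding the binomial probabilities P(X=0)+…+P(X=7) at p = 3/5 gives 1815344/1953125.

1815344/1953125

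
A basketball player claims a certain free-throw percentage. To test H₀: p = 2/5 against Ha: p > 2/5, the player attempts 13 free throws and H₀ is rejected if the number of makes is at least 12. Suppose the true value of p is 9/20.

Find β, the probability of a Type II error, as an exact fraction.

A Type II error is failing to reject when Ha holds: with p = 9/20, β = P(K ≤ 11).
Adding the binomial probabilities P(K=0)+…+P(K=11) at p = 9/20 gives 10234633838806861/10240000000000000.

10234633838806861/10240000000000000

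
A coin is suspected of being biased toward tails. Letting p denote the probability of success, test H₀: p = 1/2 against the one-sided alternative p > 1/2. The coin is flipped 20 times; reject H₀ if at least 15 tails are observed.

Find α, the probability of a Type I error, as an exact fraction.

5425/262144

Under H₀, K ~ Binomial(20, 1/2), and α = P(K ≥ 15).
P(K ≥ 15) = [C(20,15) + C(20,16) + C(20,17) + C(20,18) + C(20,19) + C(20,20)] / 2^20 = (15504 + 4845 + 1140 + 190 + 20 + 1) / 1048576 = 21700/1048576 = 5425/262144.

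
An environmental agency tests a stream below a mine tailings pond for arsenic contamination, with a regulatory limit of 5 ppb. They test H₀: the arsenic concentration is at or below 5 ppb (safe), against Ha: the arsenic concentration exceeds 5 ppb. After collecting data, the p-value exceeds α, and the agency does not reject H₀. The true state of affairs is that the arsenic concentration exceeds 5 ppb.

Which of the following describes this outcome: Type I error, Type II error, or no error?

Type II error

H₀ was not rejected, but H₀ is actually false.
Failing to reject a false null hypothesis is a Type II error (false negative).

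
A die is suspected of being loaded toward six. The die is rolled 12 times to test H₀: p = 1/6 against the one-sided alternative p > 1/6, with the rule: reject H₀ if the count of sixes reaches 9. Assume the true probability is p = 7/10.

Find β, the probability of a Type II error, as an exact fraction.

β = P(fail to reject H₀ | Ha true) = P(Y ≤ 8 | p = 7/10), Y ~ Binomial(12, 7/10).
Adding the binomial probabilities P(Y=0)+…+P(Y=8) at p = 7/10 gives 101496845313/200000000000.

101496845313/200000000000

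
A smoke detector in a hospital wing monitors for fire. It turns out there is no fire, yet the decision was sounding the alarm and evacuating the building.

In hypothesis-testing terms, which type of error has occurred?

Type I error

The null hypothesis here is that there is no fire.
'Sounding the alarm and evacuating the building' corresponds to rejecting H₀.
H₀ was rejected but H₀ is true — a Type I error (false positive).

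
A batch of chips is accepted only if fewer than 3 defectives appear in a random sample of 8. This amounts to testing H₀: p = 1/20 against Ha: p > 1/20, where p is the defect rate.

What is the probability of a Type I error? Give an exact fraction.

α = P(reject H₀ | H₀ true) = P(S ≥ 3 | p = 1/20), S ~ Binomial(8, 1/20).
α = 1 − P(S ≤ 2) = 1 − 25451821621/25600000000 = 148178379/25600000000.

148178379/25600000000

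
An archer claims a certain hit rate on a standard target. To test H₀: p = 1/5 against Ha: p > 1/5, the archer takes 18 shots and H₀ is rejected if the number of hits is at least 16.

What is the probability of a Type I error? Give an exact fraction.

2521/3814697265625

Under H₀, Y ~ Binomial(18, 1/5), and α = P(Y ≥ 16).
Adding the binomial terms for j = 16 through 18 with p = 1/5 yields 2521/3814697265625.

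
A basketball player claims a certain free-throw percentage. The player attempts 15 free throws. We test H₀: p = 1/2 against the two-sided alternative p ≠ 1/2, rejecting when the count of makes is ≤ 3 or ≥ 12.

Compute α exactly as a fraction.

α = P(X ≤ 3 or X ≥ 12 | p = 1/2), X ~ Binomial(15, 1/2).
The two tails are symmetric, so α = 2·(1 + 15 + 105 + 455)/2^15 = 1152/32768 = 9/256.

9/256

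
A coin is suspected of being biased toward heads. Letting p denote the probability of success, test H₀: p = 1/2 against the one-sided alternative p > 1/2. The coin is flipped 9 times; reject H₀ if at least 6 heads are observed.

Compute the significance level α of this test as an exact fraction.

65/256

The Type I error probability is α = P(K ≥ 6) computed under H₀, where K ~ Binomial(9, 1/2).
That's C(9,6) + C(9,7) + C(9,8) + C(9,9) over 2^9, i.e. (84 + 36 + 9 + 1)/512 = 130/512 = 65/256.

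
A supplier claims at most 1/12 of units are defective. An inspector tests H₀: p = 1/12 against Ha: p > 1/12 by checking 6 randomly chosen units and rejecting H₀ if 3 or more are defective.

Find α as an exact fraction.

14251/1492992

Under H₀, S ~ Binomial(6, 1/12); the Type I error rate is P(S ≥ 3).
α = 1 − P(S ≤ 2) = 1 − 1478741/1492992 = 14251/1492992.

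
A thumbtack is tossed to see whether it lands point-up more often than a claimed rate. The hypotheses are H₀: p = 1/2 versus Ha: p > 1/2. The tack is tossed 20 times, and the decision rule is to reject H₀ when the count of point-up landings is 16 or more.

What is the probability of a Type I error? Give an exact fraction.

1549/262144

α = P(reject H₀ | H₀ true) = P(Y ≥ 16 | p = 1/2), with Y ~ Binomial(20, 1/2).
Summing the upper tail: (4845 + 1140 + 190 + 20 + 1) / 2^20 = 6196/1048576 = 1549/262144.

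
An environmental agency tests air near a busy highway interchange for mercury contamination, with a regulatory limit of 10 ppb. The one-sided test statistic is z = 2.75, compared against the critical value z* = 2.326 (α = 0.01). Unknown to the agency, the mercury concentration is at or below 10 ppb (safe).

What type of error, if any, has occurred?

The conventional null hypothesis is that the mercury concentration is at or below 10 ppb (safe).
Since z = 2.75 > z* = 2.326, H₀ is rejected.
H₀ is true (actually the mercury concentration is at or below 10 ppb (safe)).
Rejecting a true H₀ is a Type I error.

Type I error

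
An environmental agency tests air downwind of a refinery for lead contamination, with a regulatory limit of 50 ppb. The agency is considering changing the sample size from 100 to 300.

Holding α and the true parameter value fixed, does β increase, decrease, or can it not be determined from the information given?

It decreases.

More data shrinks sampling variability; the test statistic under Ha concentrates further from the null value, making rejection more likely.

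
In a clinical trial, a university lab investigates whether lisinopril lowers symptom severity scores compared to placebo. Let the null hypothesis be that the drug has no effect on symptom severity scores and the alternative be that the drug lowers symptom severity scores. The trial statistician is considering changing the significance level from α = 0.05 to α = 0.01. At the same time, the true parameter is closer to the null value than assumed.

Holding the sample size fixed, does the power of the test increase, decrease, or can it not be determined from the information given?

It decreases.

Tightening α shrinks the rejection region. When Ha holds, fewer sample outcomes clear the stricter threshold, so more fall in the acceptance region. A smaller true effect puts the Ha sampling distribution closer to H₀, so more of it falls in the non-rejection region. Both changes push β in the same direction.
Since power = 1 − β and β increases, power decreases.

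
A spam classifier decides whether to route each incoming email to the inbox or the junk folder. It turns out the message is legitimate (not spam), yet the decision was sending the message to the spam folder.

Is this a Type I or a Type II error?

The null hypothesis here is that the message is legitimate (not spam).
'Sending the message to the spam folder' corresponds to rejecting H₀.
H₀ was rejected but H₀ is true — a Type I error (false positive).

Type I error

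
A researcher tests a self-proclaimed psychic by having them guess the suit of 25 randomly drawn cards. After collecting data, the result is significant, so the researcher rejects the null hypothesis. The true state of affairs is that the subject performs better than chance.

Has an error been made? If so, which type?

The conventional null hypothesis here is that the subject is guessing at random (p = 1/4).
The test rejected a false H₀ — the decision matches the true state.

No error (correct decision).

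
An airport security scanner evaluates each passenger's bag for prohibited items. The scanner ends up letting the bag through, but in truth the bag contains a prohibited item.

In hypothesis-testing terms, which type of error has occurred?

The null hypothesis here is that the bag contains no prohibited items.
'Letting the bag through' corresponds to failing to reject H₀.
H₀ was not rejected but H₀ is false — a Type II error (false negative).

Type II error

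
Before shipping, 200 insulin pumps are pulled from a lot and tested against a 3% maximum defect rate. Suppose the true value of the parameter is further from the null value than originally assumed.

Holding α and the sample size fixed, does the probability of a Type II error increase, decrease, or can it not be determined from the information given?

It decreases.

A bigger departure from H₀ is easier for the test to detect, so it fails to reject less often.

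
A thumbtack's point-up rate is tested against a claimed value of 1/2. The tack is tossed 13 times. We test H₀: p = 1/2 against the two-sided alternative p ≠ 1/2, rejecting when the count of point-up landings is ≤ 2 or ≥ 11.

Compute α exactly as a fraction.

23/1024

α = P(S ≤ 2 or S ≥ 11 | p = 1/2), S ~ Binomial(13, 1/2).
The two tails are symmetric, so α = 2·(1 + 13 + 78)/2^13 = 184/8192 = 23/1024.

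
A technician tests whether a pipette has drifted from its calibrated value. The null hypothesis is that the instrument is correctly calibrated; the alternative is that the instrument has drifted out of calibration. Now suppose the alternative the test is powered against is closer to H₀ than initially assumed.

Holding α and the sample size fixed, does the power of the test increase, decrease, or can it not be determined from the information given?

When the true parameter is near the null value, the test has a harder time distinguishing Ha from H₀.
Since power = 1 − β and β increases, power decreases.

It decreases.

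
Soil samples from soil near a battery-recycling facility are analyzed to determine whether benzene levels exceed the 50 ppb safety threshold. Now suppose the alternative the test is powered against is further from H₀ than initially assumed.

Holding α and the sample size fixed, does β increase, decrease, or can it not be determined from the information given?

A bigger departure from H₀ is easier for the test to detect, so it fails to reject less often.

It decreases.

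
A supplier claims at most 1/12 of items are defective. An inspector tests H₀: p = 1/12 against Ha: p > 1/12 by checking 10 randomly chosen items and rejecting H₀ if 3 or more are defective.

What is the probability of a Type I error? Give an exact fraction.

Under H₀, K ~ Binomial(10, 1/12); the Type I error rate is P(K ≥ 3).
Via the complement, α = 1 − Σ_{j=0}^{2} C(10,j)(1/12)^j(11/12)^{10-j} = 229526089/5159780352.

229526089/5159780352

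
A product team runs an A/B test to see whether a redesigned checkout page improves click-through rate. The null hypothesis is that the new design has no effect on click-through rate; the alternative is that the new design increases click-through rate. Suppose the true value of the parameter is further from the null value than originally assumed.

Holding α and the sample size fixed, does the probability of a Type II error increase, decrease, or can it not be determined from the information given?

It decreases.

A bigger departure from H₀ is easier for the test to detect, so it fails to reject less often.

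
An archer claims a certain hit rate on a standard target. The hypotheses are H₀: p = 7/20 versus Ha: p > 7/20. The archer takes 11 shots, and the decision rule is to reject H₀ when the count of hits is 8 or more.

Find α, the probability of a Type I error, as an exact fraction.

62680681273/5120000000000

α = P(reject H₀ | H₀ true) = P(Y ≥ 8 | p = 7/20), with Y ~ Binomial(11, 7/20).
Summing C(11,j)(7/20)^j(13/20)^{11−j} for j = 8,…,11 gives 62680681273/5120000000000.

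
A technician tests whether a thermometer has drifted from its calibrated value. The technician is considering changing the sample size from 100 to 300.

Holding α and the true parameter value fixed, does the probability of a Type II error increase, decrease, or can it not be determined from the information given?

Increasing n separates the H₀ and Ha sampling distributions, so under Ha fewer outcomes land in the acceptance region.

It decreases.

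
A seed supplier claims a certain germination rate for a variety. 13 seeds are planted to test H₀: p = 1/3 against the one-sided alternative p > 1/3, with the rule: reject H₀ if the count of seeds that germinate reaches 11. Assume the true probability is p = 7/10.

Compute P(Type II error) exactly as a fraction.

7788298257/9765625000

Under the alternative p = 7/10, Y ~ Binomial(13, 7/10); β is the probability the test does not reject, P(Y < 11).
Adding the binomial probabilities P(Y=0)+…+P(Y=10) at p = 7/10 gives 7788298257/9765625000.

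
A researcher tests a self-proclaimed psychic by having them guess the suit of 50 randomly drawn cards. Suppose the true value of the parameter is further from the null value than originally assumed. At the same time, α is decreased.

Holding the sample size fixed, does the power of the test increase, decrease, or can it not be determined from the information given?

Cannot be determined from the information given.

The first change alone would make β decrease; the second alone would make β increase. Which effect dominates depends on the magnitudes, which are not given.
Since power = 1 − β, the effect on power is likewise indeterminate.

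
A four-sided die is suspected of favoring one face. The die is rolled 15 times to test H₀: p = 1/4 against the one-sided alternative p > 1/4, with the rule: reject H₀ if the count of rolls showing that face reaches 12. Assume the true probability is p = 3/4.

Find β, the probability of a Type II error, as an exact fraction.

β = P(fail to reject H₀ | Ha true) = P(S ≤ 11 | p = 3/4), S ~ Binomial(15, 3/4).
Equivalently, β = 1 − P(S ≥ 12) = 144609703/268435456.

144609703/268435456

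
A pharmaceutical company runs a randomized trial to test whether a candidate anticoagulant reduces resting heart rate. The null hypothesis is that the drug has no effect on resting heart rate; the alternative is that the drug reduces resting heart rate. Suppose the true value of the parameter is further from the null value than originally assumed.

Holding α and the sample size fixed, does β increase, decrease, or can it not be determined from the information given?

It decreases.

A bigger departure from H₀ is easier for the test to detect, so it fails to reject less often.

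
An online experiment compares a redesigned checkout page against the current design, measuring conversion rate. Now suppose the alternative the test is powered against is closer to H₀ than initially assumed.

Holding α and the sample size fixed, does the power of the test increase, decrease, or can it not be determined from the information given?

A smaller departure from H₀ means the test statistic under Ha is distributed closer to where it would be under H₀; rejection becomes less likely.
Since power = 1 − β and β increases, power decreases.

It decreases.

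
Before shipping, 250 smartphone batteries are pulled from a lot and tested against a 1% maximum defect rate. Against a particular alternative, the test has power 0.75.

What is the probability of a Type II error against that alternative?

Power = 1 − β, so β = 1 − 0.75 = 0.25.

0.25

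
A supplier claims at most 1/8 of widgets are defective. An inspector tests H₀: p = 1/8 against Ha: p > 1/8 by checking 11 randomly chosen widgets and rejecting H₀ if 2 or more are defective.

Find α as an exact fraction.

1752690055/4294967296

α = P(reject H₀ | H₀ true) = P(S ≥ 2 | p = 1/8), S ~ Binomial(11, 1/8).
α = 1 − P(S ≤ 1) = 1 − 2542277241/4294967296 = 1752690055/4294967296.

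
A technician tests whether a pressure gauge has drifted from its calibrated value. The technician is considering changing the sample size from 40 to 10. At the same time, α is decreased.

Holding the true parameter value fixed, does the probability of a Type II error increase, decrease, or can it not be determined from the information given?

A smaller sample increases the standard error, so the sampling distributions under H₀ and Ha overlap more. Tightening α shrinks the rejection region. When Ha holds, fewer sample outcomes clear the stricter threshold, so more fall in the acceptance region. Both changes push β in the same direction.

It increases.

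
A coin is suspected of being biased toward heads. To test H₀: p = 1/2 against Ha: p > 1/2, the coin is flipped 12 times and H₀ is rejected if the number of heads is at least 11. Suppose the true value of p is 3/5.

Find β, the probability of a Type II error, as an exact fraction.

239357656/244140625

Under the alternative p = 3/5, K ~ Binomial(12, 3/5); β is the probability the test does not reject, P(K < 11).
Adding the binomial probabilities P(K=0)+…+P(K=10) at p = 3/5 gives 239357656/244140625.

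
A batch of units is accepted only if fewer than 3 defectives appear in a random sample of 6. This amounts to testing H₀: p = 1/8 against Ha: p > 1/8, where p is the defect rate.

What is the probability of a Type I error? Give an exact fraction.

The significance level is the probability, assuming p = 1/8, of seeing 3 or more defectives in 6 draws.
α = 1 − P(K ≤ 2) = 1 − 127253/131072 = 3819/131072.

3819/131072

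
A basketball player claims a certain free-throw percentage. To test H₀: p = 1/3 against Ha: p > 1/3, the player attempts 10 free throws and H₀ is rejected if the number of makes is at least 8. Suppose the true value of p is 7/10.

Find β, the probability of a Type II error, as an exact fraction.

A Type II error is failing to reject when Ha holds: with p = 7/10, β = P(S ≤ 7).
Summing C(10,j)·(7/10)^j·(3/10)^{10-j} for j = 0..7 gives 771521517/1250000000.

771521517/1250000000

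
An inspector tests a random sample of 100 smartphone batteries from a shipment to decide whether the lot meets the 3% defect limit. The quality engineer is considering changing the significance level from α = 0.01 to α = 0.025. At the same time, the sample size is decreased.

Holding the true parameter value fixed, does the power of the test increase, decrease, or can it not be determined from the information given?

Cannot be determined from the information given.

The first change alone would make β decrease; the second alone would make β increase. Which effect dominates depends on the magnitudes, which are not given.
Since power = 1 − β, the effect on power is likewise indeterminate.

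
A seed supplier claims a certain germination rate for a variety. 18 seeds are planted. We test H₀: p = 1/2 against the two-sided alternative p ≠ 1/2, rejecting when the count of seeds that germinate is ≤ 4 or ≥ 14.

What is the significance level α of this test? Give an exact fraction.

The significance level is the null-hypothesis probability of the rejection region {≤4} ∪ {≥14}.
Each tail has probability (1 + 18 + 153 + 816 + 3060)/262144; doubling gives α = 8096/262144 = 253/8192.

253/8192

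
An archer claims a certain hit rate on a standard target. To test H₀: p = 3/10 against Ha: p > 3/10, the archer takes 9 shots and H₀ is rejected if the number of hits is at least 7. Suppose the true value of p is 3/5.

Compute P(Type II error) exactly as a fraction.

Under the alternative p = 3/5, K ~ Binomial(9, 3/5); β is the probability the test does not reject, P(K < 7).
Adding the binomial probabilities P(K=0)+…+P(K=6) at p = 3/5 gives 1500416/1953125.

1500416/1953125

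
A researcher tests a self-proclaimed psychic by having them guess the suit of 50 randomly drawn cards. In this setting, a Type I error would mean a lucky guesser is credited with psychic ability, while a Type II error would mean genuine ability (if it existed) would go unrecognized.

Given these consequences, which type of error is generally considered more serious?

Type I error

The Type I consequence (a lucky guesser is credited with psychic ability) is more severe than the Type II consequence (genuine ability (if it existed) would go unrecognized).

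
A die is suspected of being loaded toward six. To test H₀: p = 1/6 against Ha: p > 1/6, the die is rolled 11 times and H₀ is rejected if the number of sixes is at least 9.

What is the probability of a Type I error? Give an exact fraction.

Under H₀, S ~ Binomial(11, 1/6), and α = P(S ≥ 9).
Summing C(11,j)(1/6)^j(5/6)^{11−j} for j = 9,…,11 gives 53/13436928.

53/13436928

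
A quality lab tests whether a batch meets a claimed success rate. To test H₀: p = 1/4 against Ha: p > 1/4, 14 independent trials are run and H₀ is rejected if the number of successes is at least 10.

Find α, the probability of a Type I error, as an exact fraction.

91771/268435456

Under H₀, Y ~ Binomial(14, 1/4), and α = P(Y ≥ 10).
Adding the binomial terms for j = 10 through 14 with p = 1/4 yields 91771/268435456.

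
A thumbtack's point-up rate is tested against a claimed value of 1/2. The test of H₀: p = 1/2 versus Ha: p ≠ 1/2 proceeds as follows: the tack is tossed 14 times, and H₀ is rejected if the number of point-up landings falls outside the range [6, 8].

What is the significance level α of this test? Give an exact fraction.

3473/8192

Under H₀, Y ~ Binomial(14, 1/2); α is the probability of landing in either tail, P(Y ≤ 5) + P(Y ≥ 9).
The two tails are symmetric, so α = 2·(1 + 14 + 91 + 364 + 1001 + 2002)/2^14 = 6946/16384 = 3473/8192.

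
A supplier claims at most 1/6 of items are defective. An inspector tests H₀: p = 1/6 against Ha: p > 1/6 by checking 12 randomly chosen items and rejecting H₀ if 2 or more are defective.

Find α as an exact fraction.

The significance level is the probability, assuming p = 1/6, of seeing 2 or more defectives in 12 draws.
Computing the lower-tail complement: 1 − 830078125/2176782336 = 1346704211/2176782336.

1346704211/2176782336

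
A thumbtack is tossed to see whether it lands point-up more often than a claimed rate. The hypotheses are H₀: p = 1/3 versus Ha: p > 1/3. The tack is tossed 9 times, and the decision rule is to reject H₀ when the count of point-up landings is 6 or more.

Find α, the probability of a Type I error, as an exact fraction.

835/19683

The Type I error probability is α = P(Y ≥ 6) computed under H₀, where Y ~ Binomial(9, 1/3).
P(Y ≥ 6) = Σ_{j=6}^{9} C(9,j)·(1/3)^j·(2/3)^{9-j} = 835/19683.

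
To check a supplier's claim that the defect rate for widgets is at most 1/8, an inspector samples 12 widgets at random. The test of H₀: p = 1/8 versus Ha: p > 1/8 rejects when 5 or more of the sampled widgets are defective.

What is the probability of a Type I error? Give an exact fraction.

387766075/34359738368

The significance level is the probability, assuming p = 1/8, of seeing 5 or more defectives in 12 draws.
Computing the lower-tail complement: 1 − 33971972293/34359738368 = 387766075/34359738368.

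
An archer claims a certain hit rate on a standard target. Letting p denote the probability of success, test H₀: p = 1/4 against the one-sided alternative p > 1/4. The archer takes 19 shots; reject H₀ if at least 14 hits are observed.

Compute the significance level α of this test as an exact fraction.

395915/34359738368

α = P(reject H₀ | H₀ true) = P(X ≥ 14 | p = 1/4), with X ~ Binomial(19, 1/4).
P(X ≥ 14) = Σ_{j=14}^{19} C(19,j)·(1/4)^j·(3/4)^{19-j} = 395915/34359738368.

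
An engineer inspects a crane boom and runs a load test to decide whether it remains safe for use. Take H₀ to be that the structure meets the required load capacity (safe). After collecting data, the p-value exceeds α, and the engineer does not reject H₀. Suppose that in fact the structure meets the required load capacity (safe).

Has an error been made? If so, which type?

The test retained a true H₀ — the decision matches the true state.

No error — this is a correct decision.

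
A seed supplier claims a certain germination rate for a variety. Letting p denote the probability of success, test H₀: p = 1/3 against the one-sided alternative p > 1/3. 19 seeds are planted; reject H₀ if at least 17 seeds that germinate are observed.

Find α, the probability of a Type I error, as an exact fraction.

241/387420489

Under H₀, Y ~ Binomial(19, 1/3), and α = P(Y ≥ 17).
Adding the binomial terms for j = 17 through 19 with p = 1/3 yields 241/387420489.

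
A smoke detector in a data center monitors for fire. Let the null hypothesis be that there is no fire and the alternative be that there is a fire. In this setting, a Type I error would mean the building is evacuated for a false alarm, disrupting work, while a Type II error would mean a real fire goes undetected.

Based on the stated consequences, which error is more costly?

The Type II consequence (a real fire goes undetected) is more severe than the Type I consequence (the building is evacuated for a false alarm, disrupting work).

Type II error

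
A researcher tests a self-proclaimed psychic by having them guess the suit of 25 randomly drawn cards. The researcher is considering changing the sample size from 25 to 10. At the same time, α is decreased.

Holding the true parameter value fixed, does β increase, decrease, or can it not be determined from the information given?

It increases.

With less data the test statistic is noisier; under Ha, more outcomes land inside the acceptance region. Lowering α raises the bar for rejection; under Ha, the test now fails to reject on outcomes it previously would have rejected. Both changes push β in the same direction.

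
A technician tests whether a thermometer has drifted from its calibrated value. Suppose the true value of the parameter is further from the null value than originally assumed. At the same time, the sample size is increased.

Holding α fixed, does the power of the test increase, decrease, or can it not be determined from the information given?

A bigger departure from H₀ is easier for the test to detect, so it fails to reject less often. More data shrinks sampling variability; the test statistic under Ha concentrates further from the null value, making rejection more likely. Both changes push β in the same direction.
Since power = 1 − β and β decreases, power increases.

It increases.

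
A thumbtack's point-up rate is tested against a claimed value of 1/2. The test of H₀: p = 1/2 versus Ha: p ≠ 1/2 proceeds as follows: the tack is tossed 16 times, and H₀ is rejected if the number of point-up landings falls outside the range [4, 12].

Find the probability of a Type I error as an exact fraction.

697/32768

Under H₀, X ~ Binomial(16, 1/2); α is the probability of landing in either tail, P(X ≤ 3) + P(X ≥ 13).
Each tail has probability (1 + 16 + 120 + 560)/65536; doubling gives α = 1394/65536 = 697/32768.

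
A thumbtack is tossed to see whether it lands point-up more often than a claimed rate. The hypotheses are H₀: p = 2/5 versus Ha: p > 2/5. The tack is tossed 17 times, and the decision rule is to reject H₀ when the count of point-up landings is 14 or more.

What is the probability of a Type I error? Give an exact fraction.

68878336/152587890625

The Type I error probability is α = P(Y ≥ 14) computed under H₀, where Y ~ Binomial(17, 2/5).
Summing C(17,j)(2/5)^j(3/5)^{17−j} for j = 14,…,17 gives 68878336/152587890625.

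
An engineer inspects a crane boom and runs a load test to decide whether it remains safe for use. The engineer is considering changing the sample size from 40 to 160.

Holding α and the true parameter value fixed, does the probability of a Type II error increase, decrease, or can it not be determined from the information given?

It decreases.

A larger sample reduces the standard error, pulling the sampling distribution under Ha further from the non-rejection region.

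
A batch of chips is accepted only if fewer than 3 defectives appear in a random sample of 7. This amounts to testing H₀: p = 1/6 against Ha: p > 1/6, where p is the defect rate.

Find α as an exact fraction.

331/3456

Under H₀, S ~ Binomial(7, 1/6); the Type I error rate is P(S ≥ 3).
Via the complement, α = 1 − Σ_{j=0}^{2} C(7,j)(1/6)^j(5/6)^{7-j} = 331/3456.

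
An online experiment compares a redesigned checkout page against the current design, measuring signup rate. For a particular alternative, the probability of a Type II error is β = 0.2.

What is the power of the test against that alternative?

0.8

Power = 1 − β = 1 − 0.2 = 0.8.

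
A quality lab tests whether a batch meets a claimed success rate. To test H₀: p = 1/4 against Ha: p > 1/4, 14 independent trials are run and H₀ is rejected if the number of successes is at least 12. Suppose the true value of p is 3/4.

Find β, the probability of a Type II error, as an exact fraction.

96485417/134217728

A Type II error is failing to reject when Ha holds: with p = 3/4, β = P(X ≤ 11).
Adding the binomial probabilities P(X=0)+…+P(X=11) at p = 3/4 gives 96485417/134217728.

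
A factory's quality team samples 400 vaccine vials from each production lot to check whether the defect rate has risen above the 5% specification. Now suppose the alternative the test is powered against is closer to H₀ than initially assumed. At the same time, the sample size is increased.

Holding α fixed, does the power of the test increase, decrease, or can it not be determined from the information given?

Cannot be determined from the information given.

The first change alone would make β increase; the second alone would make β decrease. Which effect dominates depends on the magnitudes, which are not given.
Since power = 1 − β, the effect on power is likewise indeterminate.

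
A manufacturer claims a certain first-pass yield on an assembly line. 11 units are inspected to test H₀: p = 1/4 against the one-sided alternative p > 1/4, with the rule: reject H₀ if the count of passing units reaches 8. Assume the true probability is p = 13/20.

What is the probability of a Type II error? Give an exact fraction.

2941183244209/5120000000000

A Type II error is failing to reject when Ha holds: with p = 13/20, β = P(Y ≤ 7).
Adding the binomial probabilities P(Y=0)+…+P(Y=7) at p = 13/20 gives 2941183244209/5120000000000.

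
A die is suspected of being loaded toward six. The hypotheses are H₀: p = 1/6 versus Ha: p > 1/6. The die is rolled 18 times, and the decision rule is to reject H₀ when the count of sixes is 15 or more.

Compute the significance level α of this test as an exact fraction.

26479/25389989167104

The Type I error probability is α = P(Y ≥ 15) computed under H₀, where Y ~ Binomial(18, 1/6).
Summing C(18,j)(1/6)^j(5/6)^{18−j} for j = 15,…,18 gives 26479/25389989167104.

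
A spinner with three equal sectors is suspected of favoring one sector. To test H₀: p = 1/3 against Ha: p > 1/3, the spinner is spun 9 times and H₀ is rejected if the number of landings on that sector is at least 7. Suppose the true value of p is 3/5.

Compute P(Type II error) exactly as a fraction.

1500416/1953125

A Type II error is failing to reject when Ha holds: with p = 3/5, β = P(K ≤ 6).
Summing C(9,j)·(3/5)^j·(2/5)^{9-j} for j = 0..6 gives 1500416/1953125.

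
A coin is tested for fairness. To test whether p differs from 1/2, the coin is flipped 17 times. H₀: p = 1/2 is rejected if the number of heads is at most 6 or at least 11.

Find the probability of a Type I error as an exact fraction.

10889/32768

Under H₀, K ~ Binomial(17, 1/2); α is the probability of landing in either tail, P(K ≤ 6) + P(K ≥ 11).
By symmetry, α = 2·P(K ≤ 6) = 2·(1 + 17 + 136 + 680 + 2380 + 6188 + 12376)/131072 = 43556/131072 = 10889/32768.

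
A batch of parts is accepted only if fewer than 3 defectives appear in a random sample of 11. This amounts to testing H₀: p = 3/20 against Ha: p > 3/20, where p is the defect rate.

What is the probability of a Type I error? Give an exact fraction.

9059861222307/40960000000000

α = P(reject H₀ | H₀ true) = P(X ≥ 3 | p = 3/20), X ~ Binomial(11, 3/20).
Via the complement, α = 1 − Σ_{j=0}^{2} C(11,j)(3/20)^j(17/20)^{11-j} = 9059861222307/40960000000000.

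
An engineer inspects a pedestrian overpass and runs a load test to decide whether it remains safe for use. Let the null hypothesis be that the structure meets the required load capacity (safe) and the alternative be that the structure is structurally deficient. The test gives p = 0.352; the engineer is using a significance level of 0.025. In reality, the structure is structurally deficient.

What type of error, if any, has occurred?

Type II error

Since p = 0.352 ≥ α = 0.025, H₀ is not rejected.
H₀ is false (actually the structure is structurally deficient).
Failing to reject a false H₀ is a Type II error.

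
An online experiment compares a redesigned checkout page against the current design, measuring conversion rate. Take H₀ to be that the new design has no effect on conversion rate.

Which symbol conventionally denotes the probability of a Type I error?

α

P(Type I error) = P(reject H₀ | H₀ true) = α, the significance level.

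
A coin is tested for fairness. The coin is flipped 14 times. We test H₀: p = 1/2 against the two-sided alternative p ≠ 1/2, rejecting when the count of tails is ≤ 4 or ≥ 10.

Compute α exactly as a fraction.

Under H₀, S ~ Binomial(14, 1/2); α is the probability of landing in either tail, P(S ≤ 4) + P(S ≥ 10).
The two tails are symmetric, so α = 2·(1 + 14 + 91 + 364 + 1001)/2^14 = 2942/16384 = 1471/8192.

1471/8192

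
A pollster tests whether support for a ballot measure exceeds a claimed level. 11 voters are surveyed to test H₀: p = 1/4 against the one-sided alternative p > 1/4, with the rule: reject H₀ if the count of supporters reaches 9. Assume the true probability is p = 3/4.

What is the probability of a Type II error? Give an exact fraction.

β = P(fail to reject H₀ | Ha true) = P(X ≤ 8 | p = 3/4), X ~ Binomial(11, 3/4).
Adding the binomial probabilities P(X=0)+…+P(X=8) at p = 3/4 gives 2285053/4194304.

2285053/4194304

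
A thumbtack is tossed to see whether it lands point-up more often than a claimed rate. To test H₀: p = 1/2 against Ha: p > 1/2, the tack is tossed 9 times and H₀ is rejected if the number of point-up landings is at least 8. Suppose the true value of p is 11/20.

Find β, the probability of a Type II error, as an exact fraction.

123069745737/128000000000

A Type II error is failing to reject when Ha holds: with p = 11/20, β = P(Y ≤ 7).
Adding the binomial probabilities P(Y=0)+…+P(Y=7) at p = 11/20 gives 123069745737/128000000000.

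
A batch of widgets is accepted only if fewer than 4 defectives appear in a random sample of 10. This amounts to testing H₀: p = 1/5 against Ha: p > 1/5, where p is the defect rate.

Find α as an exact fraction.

Under H₀, K ~ Binomial(10, 1/5); the Type I error rate is P(K ≥ 4).
Computing the lower-tail complement: 1 − 8585216/9765625 = 1180409/9765625.

1180409/9765625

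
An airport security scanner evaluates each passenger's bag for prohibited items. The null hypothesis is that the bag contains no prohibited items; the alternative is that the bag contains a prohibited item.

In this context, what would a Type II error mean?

A Type II error would mean concluding that the bag contains no prohibited items (or at least failing to establish that the bag contains a prohibited item) when in fact the bag contains a prohibited item.

A Type II error is failing to reject H₀ when H₀ is false.
Here that means letting the bag through when actually the bag contains a prohibited item.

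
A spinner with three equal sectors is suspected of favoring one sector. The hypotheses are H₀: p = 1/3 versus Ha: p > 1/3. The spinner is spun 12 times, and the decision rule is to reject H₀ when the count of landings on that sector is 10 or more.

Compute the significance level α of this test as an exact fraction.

Under H₀, Y ~ Binomial(12, 1/3), and α = P(Y ≥ 10).
P(Y ≥ 10) = Σ_{j=10}^{12} C(12,j)·(1/3)^j·(2/3)^{12-j} = 289/531441.

289/531441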